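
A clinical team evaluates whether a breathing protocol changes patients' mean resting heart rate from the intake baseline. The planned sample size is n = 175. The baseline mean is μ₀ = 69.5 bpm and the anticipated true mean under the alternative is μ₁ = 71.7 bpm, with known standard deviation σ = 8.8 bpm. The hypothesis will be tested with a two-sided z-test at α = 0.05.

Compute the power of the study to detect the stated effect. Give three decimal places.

Standardized effect: d = |μ₁ − μ₀| / σ = |71.7 − 69.5| / 8.8 = 0.2500
Noncentrality parameter: δ = d·√n = 0.2500 × √175 = 3.3072
Two-sided α = 0.05 → critical value z_{0.025} = 1.960.
Power = Φ(δ − 1.960) + Φ(−δ − 1.960) = Φ(1.347) + Φ(-5.267) = 0.9110 + 0.0000 = 0.9110.

Power ≈ 0.911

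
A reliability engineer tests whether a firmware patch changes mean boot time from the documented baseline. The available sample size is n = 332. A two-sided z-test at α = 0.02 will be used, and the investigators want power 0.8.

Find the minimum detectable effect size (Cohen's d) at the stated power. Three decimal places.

d ≈ 0.174

Need Φ(δ − 2.326) = 0.8, so δ = 2.326 + 0.842 = 3.168.
(The second rejection-region term Φ(−δ − z_{α/2}) is negligible and dropped.)
δ = d·√n ⇒ d = δ/√n = 3.168/√332 = 0.1739.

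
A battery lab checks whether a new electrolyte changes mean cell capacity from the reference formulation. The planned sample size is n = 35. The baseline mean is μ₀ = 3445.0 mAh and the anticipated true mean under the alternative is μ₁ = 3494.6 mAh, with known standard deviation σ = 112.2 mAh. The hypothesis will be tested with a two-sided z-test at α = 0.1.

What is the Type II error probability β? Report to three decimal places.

Standardized effect: d = |μ₁ − μ₀| / σ = |3494.6 − 3445.0| / 112.2 = 0.4421
Noncentrality parameter: δ = d·√n = 0.4421 × √35 = 2.6153
Critical value for a two-sided test at α = 0.1: z_{α/2} = 1.645.
Power = Φ(δ − 1.645) + Φ(−δ − 1.645) = Φ(0.970) + Φ(-4.260) = 0.8341 + 0.0000 = 0.8341.
Type II error: β = 1 − power = 1 − 0.8341 = 0.1659.

β ≈ 0.166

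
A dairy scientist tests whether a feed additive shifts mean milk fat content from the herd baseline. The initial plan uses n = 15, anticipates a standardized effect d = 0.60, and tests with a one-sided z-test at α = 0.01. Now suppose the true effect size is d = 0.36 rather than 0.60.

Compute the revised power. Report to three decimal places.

Power ≈ 0.176

With d = 0.36: δ = d·√n = 0.36 × √15 = 1.3943. Critical value z_{0.01} = 2.326.
Revised power = Φ(δ − 2.326) = Φ(-0.932) = 0.1756.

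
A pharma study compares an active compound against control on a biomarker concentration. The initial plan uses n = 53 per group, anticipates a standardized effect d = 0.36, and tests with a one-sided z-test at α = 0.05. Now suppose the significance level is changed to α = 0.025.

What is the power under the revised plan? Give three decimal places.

δ = d·√(n/2) = 0.36 × √(53/2) = 1.8532 (unchanged). New critical value: z_{0.025} = 1.960.
Revised power = Φ(δ − 1.960) = Φ(-0.107) = 0.4575.

Power ≈ 0.457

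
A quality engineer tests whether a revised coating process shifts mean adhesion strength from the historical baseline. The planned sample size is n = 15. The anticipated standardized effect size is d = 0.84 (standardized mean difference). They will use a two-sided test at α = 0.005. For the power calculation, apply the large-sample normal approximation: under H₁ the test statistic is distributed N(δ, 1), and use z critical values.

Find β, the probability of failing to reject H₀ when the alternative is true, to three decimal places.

β ≈ 0.328

Noncentrality parameter: δ = d·√n = 0.84 × √15 = 3.2533
Critical value for a two-sided test at α = 0.005: z_{α/2} = 2.807.
Power = Φ(δ − 2.807) + Φ(−δ − 2.807) = Φ(0.446) + Φ(-6.060) = 0.6723 + 0.0000 = 0.6723.
Type II error: β = 1 − power = 1 − 0.6723 = 0.3277.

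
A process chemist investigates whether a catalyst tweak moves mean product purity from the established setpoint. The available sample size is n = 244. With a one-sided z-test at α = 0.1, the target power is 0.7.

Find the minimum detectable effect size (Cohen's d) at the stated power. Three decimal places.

d ≈ 0.116

Required noncentrality: δ = z_{0.1} + z_{0.30} = 1.282 + 0.524 = 1.806.
δ = d·√n ⇒ d = δ/√n = 1.806/√244 = 0.1156.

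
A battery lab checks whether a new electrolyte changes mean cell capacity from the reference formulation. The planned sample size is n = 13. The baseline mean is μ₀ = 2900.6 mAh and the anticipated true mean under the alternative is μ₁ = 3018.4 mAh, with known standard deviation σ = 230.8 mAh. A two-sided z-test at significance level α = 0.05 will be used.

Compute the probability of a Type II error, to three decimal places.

Standardized effect: d = |μ₁ − μ₀| / σ = |3018.4 − 2900.6| / 230.8 = 0.5104
Noncentrality parameter: δ = d·√n = 0.5104 × √13 = 1.8403
Critical value for a two-sided test at α = 0.05: z_{α/2} = 1.960.
Power = Φ(δ − 1.960) + Φ(−δ − 1.960) = Φ(-0.120) + Φ(-3.800) = 0.4524 + 0.0001 = 0.4524.
Type II error: β = 1 − power = 1 − 0.4524 = 0.5476.

β ≈ 0.548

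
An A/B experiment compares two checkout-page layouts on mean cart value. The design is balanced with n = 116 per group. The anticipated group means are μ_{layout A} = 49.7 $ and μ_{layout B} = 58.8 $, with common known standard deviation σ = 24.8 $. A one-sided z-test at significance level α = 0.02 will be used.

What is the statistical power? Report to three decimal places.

Standardized effect: d = |μ_{layout A} − μ_{layout B}| / σ = |49.7 − 58.8| / 24.8 = 0.3669
Noncentrality parameter: δ = d·√(n/2) = 0.3669 × √(116/2) = 2.7945
Critical value for a one-sided test at α = 0.02: z_α = 2.054.
Power = Φ(δ − 2.054) = Φ(0.741) = 0.7706.

Power ≈ 0.771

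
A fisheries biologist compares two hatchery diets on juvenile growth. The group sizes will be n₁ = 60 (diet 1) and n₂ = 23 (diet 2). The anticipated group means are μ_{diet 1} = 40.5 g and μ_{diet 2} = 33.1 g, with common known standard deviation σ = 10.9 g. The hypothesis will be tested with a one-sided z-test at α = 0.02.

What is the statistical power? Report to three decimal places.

Power ≈ 0.763

Standardized effect: d = |μ_{diet 1} − μ_{diet 2}| / σ = |40.5 − 33.1| / 10.9 = 0.6789
Noncentrality parameter: δ = d / √(1/n₁ + 1/n₂) = 0.6789 / √(1/60 + 1/23) = 2.7683
One-sided α = 0.02 → critical value z_{0.02} = 2.054.
Power = Φ(δ − 2.054) = Φ(0.715) = 0.7625.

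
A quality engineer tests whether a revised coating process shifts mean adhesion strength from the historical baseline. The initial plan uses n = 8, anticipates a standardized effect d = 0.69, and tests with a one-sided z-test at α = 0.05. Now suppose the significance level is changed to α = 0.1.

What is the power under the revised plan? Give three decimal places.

δ = d·√n = 0.69 × √8 = 1.9516 (unchanged). New critical value: z_{0.1} = 1.282.
Revised power = Φ(δ − 1.282) = Φ(0.670) = 0.7486.

Power ≈ 0.749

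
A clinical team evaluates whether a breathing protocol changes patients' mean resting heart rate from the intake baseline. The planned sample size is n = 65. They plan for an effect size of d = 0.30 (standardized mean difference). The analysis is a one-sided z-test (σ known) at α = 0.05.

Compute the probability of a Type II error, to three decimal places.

Noncentrality parameter: δ = d·√n = 0.30 × √65 = 2.4187
One-sided α = 0.05 → critical value z_{0.05} = 1.645.
Power = P(Z > 1.645 − δ) = Φ(0.774) = 0.7805.
Type II error: β = 1 − power = 1 − 0.7805 = 0.2195.

β ≈ 0.220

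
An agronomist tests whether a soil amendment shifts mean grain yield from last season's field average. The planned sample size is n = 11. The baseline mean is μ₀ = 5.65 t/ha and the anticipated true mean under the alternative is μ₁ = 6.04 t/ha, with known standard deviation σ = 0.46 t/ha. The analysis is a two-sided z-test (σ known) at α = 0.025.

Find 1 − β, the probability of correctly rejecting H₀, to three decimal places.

Power ≈ 0.716

Standardized effect: d = |μ₁ − μ₀| / σ = |6.04 − 5.65| / 0.46 = 0.8478
Noncentrality parameter: δ = d·√n = 0.8478 × √11 = 2.8119
Two-sided α = 0.025 → critical value z_{0.0125} = 2.241.
Power = Φ(δ − 2.241) + Φ(−δ − 2.241) = Φ(0.571) + Φ(-5.053) = 0.7158 + 0.0000 = 0.7158.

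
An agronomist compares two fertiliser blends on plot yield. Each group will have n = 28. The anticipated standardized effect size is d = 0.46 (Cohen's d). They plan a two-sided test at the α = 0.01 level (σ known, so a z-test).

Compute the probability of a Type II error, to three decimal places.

β ≈ 0.804

Noncentrality parameter: δ = d·√(n/2) = 0.46 × √(28/2) = 1.7212
Critical value for a two-sided test at α = 0.01: z_{α/2} = 2.576.
Power = Φ(δ − 2.576) + Φ(−δ − 2.576) = Φ(-0.855) + Φ(-4.297) = 0.1964 + 0.0000 = 0.1964.
Type II error: β = 1 − power = 1 − 0.1964 = 0.8036.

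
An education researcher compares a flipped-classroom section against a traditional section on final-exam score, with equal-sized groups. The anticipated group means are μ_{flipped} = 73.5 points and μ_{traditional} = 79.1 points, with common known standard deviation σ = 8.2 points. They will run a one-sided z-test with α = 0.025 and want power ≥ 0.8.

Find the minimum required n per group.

n = 34 per group

Standardized effect: d = |μ_{flipped} − μ_{traditional}| / σ = |73.5 − 79.1| / 8.2 = 0.6829
For power 0.8 need Φ(δ − z_{0.025}) = 0.8, so δ = z_{0.025} + z_{0.20} = 1.960 + 0.842 = 2.802.
δ = d·√(n/2) ⇒ n = 2(δ/d)² = 2 × (2.802 / 0.6829)² = 33.66.
Rounding up, n = 34 per group.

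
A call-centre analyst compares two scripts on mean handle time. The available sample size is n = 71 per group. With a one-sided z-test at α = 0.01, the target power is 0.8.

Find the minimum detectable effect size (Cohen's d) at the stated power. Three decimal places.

Need Φ(δ − 2.326) = 0.8, so δ = 2.326 + 0.842 = 3.168.
δ = d·√(n/2) ⇒ d = δ/√(n/2) = 3.168/√(71/2) = 0.5317.

d ≈ 0.532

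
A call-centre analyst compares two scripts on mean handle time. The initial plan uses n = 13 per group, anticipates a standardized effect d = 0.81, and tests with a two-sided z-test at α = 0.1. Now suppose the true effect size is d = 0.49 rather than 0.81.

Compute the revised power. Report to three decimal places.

Power ≈ 0.348

With d = 0.49: δ = d·√(n/2) = 0.49 × √(13/2) = 1.2493. Critical value z_{0.05} = 1.645.
Revised power = Φ(δ − 1.645) + Φ(−δ − 1.645) = Φ(-0.396) + Φ(-2.894) = 0.3462 + 0.0019 = 0.3481.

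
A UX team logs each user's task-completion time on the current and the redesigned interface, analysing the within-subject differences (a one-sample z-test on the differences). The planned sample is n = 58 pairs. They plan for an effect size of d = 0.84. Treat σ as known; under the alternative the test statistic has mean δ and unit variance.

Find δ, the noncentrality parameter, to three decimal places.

The noncentrality parameter scales effect size by the design's sample-size factor: δ = d·√n = 0.84 × √58 = 6.3972

δ ≈ 6.397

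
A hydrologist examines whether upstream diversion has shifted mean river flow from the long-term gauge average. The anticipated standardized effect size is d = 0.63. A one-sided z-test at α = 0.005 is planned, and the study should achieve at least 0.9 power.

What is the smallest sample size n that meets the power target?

Set Φ(δ − 2.576) = 0.9; then δ − 2.576 = Φ⁻¹(0.9) = 1.282, giving δ = 3.857.
δ = d·√n ⇒ n = (δ/d)² = (3.857 / 0.63)² = 37.49.
Round up to the next whole unit.

n = 38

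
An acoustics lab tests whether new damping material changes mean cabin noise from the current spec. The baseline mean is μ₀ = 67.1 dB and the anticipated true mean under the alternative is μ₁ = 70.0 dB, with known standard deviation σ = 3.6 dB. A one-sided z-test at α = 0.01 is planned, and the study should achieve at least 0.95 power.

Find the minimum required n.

n = 25

Standardized effect: d = |μ₁ − μ₀| / σ = |70.0 − 67.1| / 3.6 = 0.8056
For power 0.95 need Φ(δ − z_{0.01}) = 0.95, so δ = z_{0.01} + z_{0.05} = 2.326 + 1.645 = 3.971.
δ = d·√n ⇒ n = (δ/d)² = (3.971 / 0.8056)² = 24.30.
Rounding up, n = 25.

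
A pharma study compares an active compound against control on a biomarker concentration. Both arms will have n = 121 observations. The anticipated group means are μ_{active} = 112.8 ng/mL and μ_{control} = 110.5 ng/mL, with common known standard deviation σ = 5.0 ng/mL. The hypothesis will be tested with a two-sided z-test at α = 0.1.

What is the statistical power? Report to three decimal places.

Standardized effect: d = |μ_{active} − μ_{control}| / σ = |112.8 − 110.5| / 5.0 = 0.4600
Noncentrality parameter: λ = d·√(n/2) = 0.4600 × √(121/2) = 3.5780
Two-sided α = 0.1 → critical value z_{0.05} = 1.645.
Power = Φ(λ − 1.645) + Φ(−λ − 1.645) = Φ(1.933) + Φ(-5.223) = 0.9734 + 0.0000 = 0.9734.

Power ≈ 0.973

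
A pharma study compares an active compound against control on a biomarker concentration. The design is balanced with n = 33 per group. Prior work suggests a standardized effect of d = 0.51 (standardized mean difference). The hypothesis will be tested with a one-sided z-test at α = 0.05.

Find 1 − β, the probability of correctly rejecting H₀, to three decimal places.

Power ≈ 0.665

Noncentrality parameter: δ = d·√(n/2) = 0.51 × √(33/2) = 2.0716
One-sided α = 0.05 → critical value z_{0.05} = 1.645.
Power = Φ(δ − 1.645) = Φ(0.427) = 0.6652.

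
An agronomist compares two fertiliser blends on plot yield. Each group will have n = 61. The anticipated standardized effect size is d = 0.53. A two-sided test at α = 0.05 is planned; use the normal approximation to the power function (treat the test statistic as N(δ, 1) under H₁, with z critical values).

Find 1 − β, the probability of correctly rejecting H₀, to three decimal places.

Noncentrality parameter: δ = d·√(n/2) = 0.53 × √(61/2) = 2.9270
Critical value for a two-sided test at α = 0.05: z_{α/2} = 1.960.
Power = Φ(δ − 1.960) + Φ(−δ − 1.960) = Φ(0.967) + Φ(-4.887) = 0.8332 + 0.0000 = 0.8332.

Power ≈ 0.833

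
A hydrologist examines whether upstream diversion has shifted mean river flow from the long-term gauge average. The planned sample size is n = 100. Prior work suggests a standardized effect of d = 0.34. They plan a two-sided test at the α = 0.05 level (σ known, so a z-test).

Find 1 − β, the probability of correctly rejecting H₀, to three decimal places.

Noncentrality parameter: δ = d·√n = 0.34 × √100 = 3.4000
Two-sided α = 0.05 → critical value z_{0.025} = 1.960.
Power = Φ(δ − 1.960) + Φ(−δ − 1.960) = Φ(1.440) + Φ(-5.360) = 0.9251 + 0.0000 = 0.9251.

Power ≈ 0.925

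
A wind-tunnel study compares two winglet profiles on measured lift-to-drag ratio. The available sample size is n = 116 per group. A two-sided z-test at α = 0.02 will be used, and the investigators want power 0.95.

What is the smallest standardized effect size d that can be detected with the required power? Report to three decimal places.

Required noncentrality: δ = z_{0.01} + z_{0.05} = 2.326 + 1.645 = 3.971.
(Lower-tail contribution to power is negligible for δ > 0.)
δ = d·√(n/2) ⇒ d = δ/√(n/2) = 3.971/√(116/2) = 0.5214.

d ≈ 0.521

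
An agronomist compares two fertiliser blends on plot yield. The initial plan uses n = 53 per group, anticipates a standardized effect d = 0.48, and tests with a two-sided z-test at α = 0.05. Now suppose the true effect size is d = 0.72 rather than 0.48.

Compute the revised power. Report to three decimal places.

With d = 0.72: δ = d·√(n/2) = 0.72 × √(53/2) = 3.7064. Critical value z_{0.025} = 1.960.
Revised power = Φ(δ − 1.960) + Φ(−δ − 1.960) = Φ(1.746) + Φ(-5.666) = 0.9596 + 0.0000 = 0.9596.

Power ≈ 0.960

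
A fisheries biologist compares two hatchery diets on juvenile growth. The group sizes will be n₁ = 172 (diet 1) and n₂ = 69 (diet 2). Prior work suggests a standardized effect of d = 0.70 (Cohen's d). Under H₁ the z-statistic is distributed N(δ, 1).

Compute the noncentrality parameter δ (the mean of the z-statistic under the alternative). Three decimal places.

δ = d / √(1/n₁ + 1/n₂) = 0.70 / √(1/172 + 1/69) = 4.9122

δ ≈ 4.912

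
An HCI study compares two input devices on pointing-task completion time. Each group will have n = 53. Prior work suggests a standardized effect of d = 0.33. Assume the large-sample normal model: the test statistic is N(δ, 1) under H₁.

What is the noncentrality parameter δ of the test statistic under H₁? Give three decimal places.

The noncentrality parameter scales effect size by the design's sample-size factor: δ = d·√(n/2) = 0.33 × √(53/2) = 1.6988

δ ≈ 1.699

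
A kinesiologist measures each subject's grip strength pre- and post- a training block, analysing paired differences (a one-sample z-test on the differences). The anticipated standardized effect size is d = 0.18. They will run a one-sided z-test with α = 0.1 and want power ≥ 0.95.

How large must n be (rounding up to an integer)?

n = 265

For power 0.95 need Φ(δ − z_{0.1}) = 0.95, so δ = z_{0.1} + z_{0.05} = 1.282 + 1.645 = 2.926.
δ = d·√n ⇒ n = (δ/d)² = (2.926 / 0.18)² = 264.32.
Rounding up, n = 265.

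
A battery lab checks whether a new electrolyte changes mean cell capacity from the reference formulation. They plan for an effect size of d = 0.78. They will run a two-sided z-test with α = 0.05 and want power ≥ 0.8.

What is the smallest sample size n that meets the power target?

n = 13

For power 0.8 need Φ(δ − z_{0.025}) = 0.8, so δ = z_{0.025} + z_{0.20} = 1.960 + 0.842 = 2.802.
(The Φ(−δ − z_{α/2}) term is vanishingly small for δ > 0 and is dropped in the standard sample-size formula.)
δ = d·√n ⇒ n = (δ/d)² = (2.802 / 0.78)² = 12.90.
Rounding up, n = 13.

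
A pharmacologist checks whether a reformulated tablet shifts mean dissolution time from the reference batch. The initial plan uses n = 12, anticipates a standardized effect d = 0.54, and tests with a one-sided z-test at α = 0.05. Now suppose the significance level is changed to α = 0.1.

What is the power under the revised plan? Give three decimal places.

δ = d·√n = 0.54 × √12 = 1.8706 (unchanged). New critical value: z_{0.1} = 1.282.
Revised power = Φ(δ − 1.282) = Φ(0.589) = 0.7221.

Power ≈ 0.722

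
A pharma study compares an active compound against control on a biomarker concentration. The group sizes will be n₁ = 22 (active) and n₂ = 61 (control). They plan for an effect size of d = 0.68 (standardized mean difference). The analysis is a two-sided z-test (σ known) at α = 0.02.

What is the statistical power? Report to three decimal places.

Power ≈ 0.658

Noncentrality parameter: δ = d / √(1/n₁ + 1/n₂) = 0.68 / √(1/22 + 1/61) = 2.7343
Two-sided α = 0.02 → critical value z_{0.01} = 2.326.
Power = Φ(δ − 2.326) + Φ(−δ − 2.326) = Φ(0.408) + Φ(-5.061) = 0.6583 + 0.0000 = 0.6583.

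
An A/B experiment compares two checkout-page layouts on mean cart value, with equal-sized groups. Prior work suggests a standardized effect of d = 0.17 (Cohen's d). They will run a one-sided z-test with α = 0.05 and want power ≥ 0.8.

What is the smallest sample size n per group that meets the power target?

Set Φ(δ − 1.645) = 0.8; then δ − 1.645 = Φ⁻¹(0.8) = 0.842, giving δ = 2.486.
δ = d·√(n/2) ⇒ n = 2(δ/d)² = 2 × (2.486 / 0.17)² = 427.86.
Rounding up, n = 428 per group.

n = 428 per group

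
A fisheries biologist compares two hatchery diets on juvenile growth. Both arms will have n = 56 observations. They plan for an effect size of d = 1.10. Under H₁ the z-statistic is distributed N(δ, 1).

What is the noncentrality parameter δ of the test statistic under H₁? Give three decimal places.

δ ≈ 5.821

The noncentrality parameter scales effect size by the design's sample-size factor: δ = d·√(n/2) = 1.10 × √(56/2) = 5.8207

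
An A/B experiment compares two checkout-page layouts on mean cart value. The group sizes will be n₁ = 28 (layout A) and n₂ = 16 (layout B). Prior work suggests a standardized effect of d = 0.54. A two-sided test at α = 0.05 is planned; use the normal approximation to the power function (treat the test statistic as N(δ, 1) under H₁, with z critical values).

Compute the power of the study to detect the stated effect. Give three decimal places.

Noncentrality parameter: δ = d / √(1/n₁ + 1/n₂) = 0.54 / √(1/28 + 1/16) = 1.7231
Critical value for a two-sided test at α = 0.05: z_{α/2} = 1.960.
Power = Φ(δ − 1.960) + Φ(−δ − 1.960) = Φ(-0.237) + Φ(-3.683) = 0.4064 + 0.0001 = 0.4065.

Power ≈ 0.406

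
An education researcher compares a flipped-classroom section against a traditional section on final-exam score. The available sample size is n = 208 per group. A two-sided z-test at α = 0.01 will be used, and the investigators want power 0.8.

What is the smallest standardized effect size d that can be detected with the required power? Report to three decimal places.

d ≈ 0.335

Need Φ(δ − 2.576) = 0.8, so δ = 2.576 + 0.842 = 3.417.
(The second rejection-region term Φ(−δ − z_{α/2}) is negligible and dropped.)
δ = d·√(n/2) ⇒ d = δ/√(n/2) = 3.417/√(208/2) = 0.3351.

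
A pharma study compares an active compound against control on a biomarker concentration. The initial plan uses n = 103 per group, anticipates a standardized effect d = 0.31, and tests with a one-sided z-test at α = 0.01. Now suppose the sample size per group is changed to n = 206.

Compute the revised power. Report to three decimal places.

Power ≈ 0.794

With n = 206 per group: δ = d·√(n/2) = 0.31 × √(206/2) = 3.1462. Critical value z_{0.01} = 2.326.
Revised power = P(Z > 2.326 − δ) = Φ(0.820) = 0.7938.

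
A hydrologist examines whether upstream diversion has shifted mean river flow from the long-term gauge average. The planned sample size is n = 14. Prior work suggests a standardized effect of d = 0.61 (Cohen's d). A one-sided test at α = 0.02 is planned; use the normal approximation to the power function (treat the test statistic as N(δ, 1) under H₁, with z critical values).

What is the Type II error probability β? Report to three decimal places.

β ≈ 0.410

Noncentrality parameter: δ = d·√n = 0.61 × √14 = 2.2824
One-sided α = 0.02 → critical value z_{0.02} = 2.054.
Power = Φ(δ − 2.054) = Φ(0.229) = 0.5904.
Type II error: β = 1 − power = 1 − 0.5904 = 0.4096.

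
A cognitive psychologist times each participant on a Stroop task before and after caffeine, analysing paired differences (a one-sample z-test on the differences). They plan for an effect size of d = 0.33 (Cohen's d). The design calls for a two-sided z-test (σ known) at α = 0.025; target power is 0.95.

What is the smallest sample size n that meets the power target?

n = 139

Set Φ(δ − 2.241) = 0.95; then δ − 2.241 = Φ⁻¹(0.95) = 1.645, giving δ = 3.886.
(For δ > 0 the lower-tail rejection region contributes negligibly to power, so the one-term inversion is standard.)
δ = d·√n ⇒ n = (δ/d)² = (3.886 / 0.33)² = 138.69.
Round up to the next whole unit.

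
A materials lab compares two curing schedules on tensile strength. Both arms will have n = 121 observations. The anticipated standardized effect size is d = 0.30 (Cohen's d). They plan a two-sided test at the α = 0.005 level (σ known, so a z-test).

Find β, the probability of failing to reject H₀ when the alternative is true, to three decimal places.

Noncentrality parameter: δ = d·√(n/2) = 0.30 × √(121/2) = 2.3335
Two-sided α = 0.005 → critical value z_{0.0025} = 2.807.
Power = Φ(δ − 2.807) + Φ(−δ − 2.807) = Φ(-0.474) + Φ(-5.140) = 0.3179 + 0.0000 = 0.3179.
Type II error: β = 1 − power = 1 − 0.3179 = 0.6821.

β ≈ 0.682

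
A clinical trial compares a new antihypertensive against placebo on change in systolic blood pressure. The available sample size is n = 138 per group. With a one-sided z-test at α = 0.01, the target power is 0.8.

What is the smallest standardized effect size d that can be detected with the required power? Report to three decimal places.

d ≈ 0.381

Required noncentrality: δ = z_{0.01} + z_{0.20} = 2.326 + 0.842 = 3.168.
δ = d·√(n/2) ⇒ d = δ/√(n/2) = 3.168/√(138/2) = 0.3814.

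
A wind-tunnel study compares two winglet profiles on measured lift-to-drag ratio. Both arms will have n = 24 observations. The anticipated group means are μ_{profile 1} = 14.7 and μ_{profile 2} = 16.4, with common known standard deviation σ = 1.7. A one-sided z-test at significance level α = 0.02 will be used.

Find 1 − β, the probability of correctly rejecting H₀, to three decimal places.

Power ≈ 0.921

Standardized effect: d = |μ_{profile 1} − μ_{profile 2}| / σ = |14.7 − 16.4| / 1.7 = 1.0000
Noncentrality parameter: δ = d·√(n/2) = 1.0000 × √(24/2) = 3.4641
Critical value for a one-sided test at α = 0.02: z_α = 2.054.
Power = P(Z > 2.054 − δ) = Φ(1.410) = 0.9208.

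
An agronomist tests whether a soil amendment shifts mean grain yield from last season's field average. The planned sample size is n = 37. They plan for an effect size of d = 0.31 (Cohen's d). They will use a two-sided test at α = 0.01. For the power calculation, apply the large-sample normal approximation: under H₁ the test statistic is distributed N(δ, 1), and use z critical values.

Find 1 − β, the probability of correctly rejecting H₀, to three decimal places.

Noncentrality parameter: δ = d·√n = 0.31 × √37 = 1.8857
Two-sided α = 0.01 → critical value z_{0.005} = 2.576.
Power = Φ(δ − 2.576) + Φ(−δ − 2.576) = Φ(-0.690) + Φ(-4.461) = 0.2450 + 0.0000 = 0.2450.

Power ≈ 0.245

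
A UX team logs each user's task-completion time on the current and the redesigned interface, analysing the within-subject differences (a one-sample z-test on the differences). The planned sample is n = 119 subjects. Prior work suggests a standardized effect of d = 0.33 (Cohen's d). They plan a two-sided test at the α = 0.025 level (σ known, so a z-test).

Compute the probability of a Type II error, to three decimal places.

Noncentrality parameter: δ = d·√n = 0.33 × √119 = 3.5999
Critical value for a two-sided test at α = 0.025: z_{α/2} = 2.241.
Power = Φ(δ − 2.241) + Φ(−δ − 2.241) = Φ(1.358) + Φ(-5.841) = 0.9128 + 0.0000 = 0.9128.
Type II error: β = 1 − power = 1 − 0.9128 = 0.0872.

β ≈ 0.087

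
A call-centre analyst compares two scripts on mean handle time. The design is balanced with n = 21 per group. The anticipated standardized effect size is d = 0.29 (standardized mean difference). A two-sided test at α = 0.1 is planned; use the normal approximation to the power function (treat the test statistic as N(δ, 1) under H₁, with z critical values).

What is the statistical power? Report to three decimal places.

Power ≈ 0.245

Noncentrality parameter: δ = d·√(n/2) = 0.29 × √(21/2) = 0.9397
Two-sided α = 0.1 → critical value z_{0.05} = 1.645.
Power = Φ(δ − 1.645) + Φ(−δ − 1.645) = Φ(-0.705) + Φ(-2.585) = 0.2404 + 0.0049 = 0.2452.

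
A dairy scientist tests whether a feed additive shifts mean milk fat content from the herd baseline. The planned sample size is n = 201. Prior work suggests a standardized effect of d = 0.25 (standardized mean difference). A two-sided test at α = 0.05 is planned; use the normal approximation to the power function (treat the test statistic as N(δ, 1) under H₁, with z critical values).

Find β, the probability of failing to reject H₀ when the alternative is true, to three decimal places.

Noncentrality parameter: δ = d·√n = 0.25 × √201 = 3.5444
Critical value for a two-sided test at α = 0.05: z_{α/2} = 1.960.
Power = Φ(δ − 1.960) + Φ(−δ − 1.960) = Φ(1.584) + Φ(-5.504) = 0.9434 + 0.0000 = 0.9434.
Type II error: β = 1 − power = 1 − 0.9434 = 0.0566.

β ≈ 0.057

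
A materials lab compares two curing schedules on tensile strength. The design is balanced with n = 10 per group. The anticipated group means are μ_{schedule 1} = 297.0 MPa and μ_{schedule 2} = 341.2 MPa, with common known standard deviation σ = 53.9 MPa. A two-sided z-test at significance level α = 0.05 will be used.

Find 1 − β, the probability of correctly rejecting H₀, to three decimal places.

Power ≈ 0.450

Standardized effect: d = |μ_{schedule 1} − μ_{schedule 2}| / σ = |297.0 − 341.2| / 53.9 = 0.8200
Noncentrality parameter: δ = d·√(n/2) = 0.8200 × √(10/2) = 1.8337
Two-sided α = 0.05 → critical value z_{0.025} = 1.960.
Power = Φ(δ − 1.960) + Φ(−δ − 1.960) = Φ(-0.126) + Φ(-3.794) = 0.4497 + 0.0001 = 0.4498.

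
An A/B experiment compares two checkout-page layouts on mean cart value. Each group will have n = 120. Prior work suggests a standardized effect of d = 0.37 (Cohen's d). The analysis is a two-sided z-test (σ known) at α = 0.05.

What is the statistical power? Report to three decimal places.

Power ≈ 0.818

Noncentrality parameter: δ = d·√(n/2) = 0.37 × √(120/2) = 2.8660
Two-sided α = 0.05 → critical value z_{0.025} = 1.960.
Power = Φ(δ − 1.960) + Φ(−δ − 1.960) = Φ(0.906) + Φ(-4.826) = 0.8175 + 0.0000 = 0.8175.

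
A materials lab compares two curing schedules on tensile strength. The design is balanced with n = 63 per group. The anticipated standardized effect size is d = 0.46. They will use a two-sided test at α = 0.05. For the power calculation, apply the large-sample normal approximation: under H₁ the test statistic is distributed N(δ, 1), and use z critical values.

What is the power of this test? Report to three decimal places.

Noncentrality parameter: δ = d·√(n/2) = 0.46 × √(63/2) = 2.5817
Two-sided α = 0.05 → critical value z_{0.025} = 1.960.
Power = Φ(δ − 1.960) + Φ(−δ − 1.960) = Φ(0.622) + Φ(-4.542) = 0.7330 + 0.0000 = 0.7330.

Power ≈ 0.733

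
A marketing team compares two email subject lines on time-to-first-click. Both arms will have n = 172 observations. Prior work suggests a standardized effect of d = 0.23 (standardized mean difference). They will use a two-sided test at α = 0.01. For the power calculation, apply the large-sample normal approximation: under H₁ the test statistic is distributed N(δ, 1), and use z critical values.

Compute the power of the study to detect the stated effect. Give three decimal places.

Noncentrality parameter: λ = d·√(n/2) = 0.23 × √(172/2) = 2.1329
Critical value for a two-sided test at α = 0.01: z_{α/2} = 2.576.
Power = Φ(λ − 2.576) + Φ(−λ − 2.576) = Φ(-0.443) + Φ(-4.709) = 0.3289 + 0.0000 = 0.3289.

Power ≈ 0.329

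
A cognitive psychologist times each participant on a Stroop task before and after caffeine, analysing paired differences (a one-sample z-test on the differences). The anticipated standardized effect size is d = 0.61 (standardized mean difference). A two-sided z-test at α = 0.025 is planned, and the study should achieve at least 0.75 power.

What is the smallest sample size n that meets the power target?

n = 23

For power 0.75 need Φ(δ − z_{0.0125}) = 0.75, so δ = z_{0.0125} + z_{0.25} = 2.241 + 0.674 = 2.916.
(Ignoring the negligible lower-tail rejection probability gives the usual closed-form inversion.)
δ = d·√n ⇒ n = (δ/d)² = (2.916 / 0.61)² = 22.85.
Round up to the next whole unit.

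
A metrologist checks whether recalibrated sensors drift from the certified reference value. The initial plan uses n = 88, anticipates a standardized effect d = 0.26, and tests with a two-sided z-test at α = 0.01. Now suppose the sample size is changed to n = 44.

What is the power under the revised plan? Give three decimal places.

With n = 44: δ = d·√n = 0.26 × √44 = 1.7246. Critical value z_{0.005} = 2.576.
Revised power = Φ(δ − 2.576) + Φ(−δ − 2.576) = Φ(-0.851) + Φ(-4.300) = 0.1973 + 0.0000 = 0.1973.

Power ≈ 0.197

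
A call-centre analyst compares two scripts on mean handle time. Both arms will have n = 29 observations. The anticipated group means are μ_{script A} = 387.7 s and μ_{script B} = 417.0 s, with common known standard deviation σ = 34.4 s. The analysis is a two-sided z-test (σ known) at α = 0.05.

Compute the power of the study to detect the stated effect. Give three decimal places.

Power ≈ 0.900

Standardized effect: d = |μ_{script A} − μ_{script B}| / σ = |387.7 − 417.0| / 34.4 = 0.8517
Noncentrality parameter: δ = d·√(n/2) = 0.8517 × √(29/2) = 3.2433
Critical value for a two-sided test at α = 0.05: z_{α/2} = 1.960.
Power = Φ(δ − 1.960) + Φ(−δ − 1.960) = Φ(1.283) + Φ(-5.203) = 0.9003 + 0.0000 = 0.9003.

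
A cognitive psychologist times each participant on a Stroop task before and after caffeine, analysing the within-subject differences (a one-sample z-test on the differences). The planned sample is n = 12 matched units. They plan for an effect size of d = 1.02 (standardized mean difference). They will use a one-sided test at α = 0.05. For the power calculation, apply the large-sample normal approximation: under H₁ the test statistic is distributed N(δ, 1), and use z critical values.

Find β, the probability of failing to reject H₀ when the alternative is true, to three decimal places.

Noncentrality parameter: δ = d·√n = 1.02 × √12 = 3.5334
One-sided α = 0.05 → critical value z_{0.05} = 1.645.
Power = Φ(δ − 1.645) = Φ(1.889) = 0.9705.
Type II error: β = 1 − power = 1 − 0.9705 = 0.0295.

β ≈ 0.029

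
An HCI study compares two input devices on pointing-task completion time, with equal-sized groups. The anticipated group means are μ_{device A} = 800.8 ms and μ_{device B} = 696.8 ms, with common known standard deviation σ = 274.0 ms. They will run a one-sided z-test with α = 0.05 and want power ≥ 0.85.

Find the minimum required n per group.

n = 100 per group

Standardized effect: d = |μ_{device A} − μ_{device B}| / σ = |800.8 − 696.8| / 274.0 = 0.3796
Set Φ(δ − 1.645) = 0.85; then δ − 1.645 = Φ⁻¹(0.85) = 1.036, giving δ = 2.681.
δ = d·√(n/2) ⇒ n = 2(δ/d)² = 2 × (2.681 / 0.3796)² = 99.80.
Round up to the next whole unit.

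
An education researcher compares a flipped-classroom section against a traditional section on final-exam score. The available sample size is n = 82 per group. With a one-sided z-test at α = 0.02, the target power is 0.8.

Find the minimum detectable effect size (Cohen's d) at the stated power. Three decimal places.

d ≈ 0.452

Required noncentrality: δ = z_{0.02} + z_{0.20} = 2.054 + 0.842 = 2.895.
δ = d·√(n/2) ⇒ d = δ/√(n/2) = 2.895/√(82/2) = 0.4522.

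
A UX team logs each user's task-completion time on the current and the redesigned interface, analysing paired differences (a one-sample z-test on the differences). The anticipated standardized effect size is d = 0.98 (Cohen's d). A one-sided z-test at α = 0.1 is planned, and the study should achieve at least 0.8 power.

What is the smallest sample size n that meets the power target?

Set Φ(δ − 1.282) = 0.8; then δ − 1.282 = Φ⁻¹(0.8) = 0.842, giving δ = 2.123.
δ = d·√n ⇒ n = (δ/d)² = (2.123 / 0.98)² = 4.69.
Rounding up, n = 5.

n = 5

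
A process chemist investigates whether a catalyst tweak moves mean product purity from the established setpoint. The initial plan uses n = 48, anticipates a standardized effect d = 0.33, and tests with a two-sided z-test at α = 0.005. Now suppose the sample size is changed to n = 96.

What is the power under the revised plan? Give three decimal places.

With n = 96: δ = d·√n = 0.33 × √96 = 3.2333. Critical value z_{0.0025} = 2.807.
Revised power = Φ(δ − 2.807) + Φ(−δ − 2.807) = Φ(0.426) + Φ(-6.040) = 0.6651 + 0.0000 = 0.6651.

Power ≈ 0.665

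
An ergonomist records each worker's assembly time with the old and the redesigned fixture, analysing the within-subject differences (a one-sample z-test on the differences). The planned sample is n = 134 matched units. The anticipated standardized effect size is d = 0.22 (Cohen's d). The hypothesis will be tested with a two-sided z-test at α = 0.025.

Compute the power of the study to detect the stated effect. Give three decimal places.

Power ≈ 0.620

Noncentrality parameter: λ = d·√n = 0.22 × √134 = 2.5467
Critical value for a two-sided test at α = 0.025: z_{α/2} = 2.241.
Power = Φ(λ − 2.241) + Φ(−λ − 2.241) = Φ(0.305) + Φ(-4.788) = 0.6199 + 0.0000 = 0.6199.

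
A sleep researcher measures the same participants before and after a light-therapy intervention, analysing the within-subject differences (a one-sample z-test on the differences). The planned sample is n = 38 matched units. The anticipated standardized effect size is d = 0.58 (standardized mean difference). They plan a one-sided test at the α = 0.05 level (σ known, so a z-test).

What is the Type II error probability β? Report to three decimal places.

Noncentrality parameter: δ = d·√n = 0.58 × √38 = 3.5754
Critical value for a one-sided test at α = 0.05: z_α = 1.645.
Power = Φ(δ − 1.645) = Φ(1.931) = 0.9732.
Type II error: β = 1 − power = 1 − 0.9732 = 0.0268.

β ≈ 0.027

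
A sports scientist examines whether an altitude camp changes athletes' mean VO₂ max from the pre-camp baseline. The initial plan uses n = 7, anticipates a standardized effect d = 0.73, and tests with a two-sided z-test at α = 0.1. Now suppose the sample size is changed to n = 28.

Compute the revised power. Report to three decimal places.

With n = 28: δ = d·√n = 0.73 × √28 = 3.8628. Critical value z_{0.05} = 1.645.
Revised power = Φ(δ − 1.645) + Φ(−δ − 1.645) = Φ(2.218) + Φ(-5.508) = 0.9867 + 0.0000 = 0.9867.

Power ≈ 0.987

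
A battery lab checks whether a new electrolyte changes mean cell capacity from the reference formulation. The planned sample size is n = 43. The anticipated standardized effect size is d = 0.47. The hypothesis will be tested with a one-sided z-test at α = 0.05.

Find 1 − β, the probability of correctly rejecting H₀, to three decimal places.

Power ≈ 0.925

Noncentrality parameter: δ = d·√n = 0.47 × √43 = 3.0820
Critical value for a one-sided test at α = 0.05: z_α = 1.645.
Power = P(Z > 1.645 − δ) = Φ(1.437) = 0.9247.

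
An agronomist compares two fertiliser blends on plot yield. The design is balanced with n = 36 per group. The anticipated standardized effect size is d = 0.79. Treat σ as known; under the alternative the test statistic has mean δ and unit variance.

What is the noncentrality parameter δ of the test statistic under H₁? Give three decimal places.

δ ≈ 3.352

The noncentrality parameter scales effect size by the design's sample-size factor: δ = d·√(n/2) = 0.79 × √(36/2) = 3.3517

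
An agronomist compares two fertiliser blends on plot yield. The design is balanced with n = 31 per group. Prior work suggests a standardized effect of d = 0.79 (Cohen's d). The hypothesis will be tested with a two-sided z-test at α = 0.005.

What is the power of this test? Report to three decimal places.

Power ≈ 0.619

Noncentrality parameter: δ = d·√(n/2) = 0.79 × √(31/2) = 3.1102
Critical value for a two-sided test at α = 0.005: z_{α/2} = 2.807.
Power = Φ(δ − 2.807) + Φ(−δ − 2.807) = Φ(0.303) + Φ(-5.917) = 0.6191 + 0.0000 = 0.6191.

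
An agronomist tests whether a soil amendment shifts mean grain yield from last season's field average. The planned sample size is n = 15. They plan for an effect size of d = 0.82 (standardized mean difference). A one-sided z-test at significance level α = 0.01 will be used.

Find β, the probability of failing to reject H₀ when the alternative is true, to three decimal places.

β ≈ 0.198

Noncentrality parameter: δ = d·√n = 0.82 × √15 = 3.1758
Critical value for a one-sided test at α = 0.01: z_α = 2.326.
Power = P(Z > 2.326 − δ) = Φ(0.849) = 0.8022.
Type II error: β = 1 − power = 1 − 0.8022 = 0.1978.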